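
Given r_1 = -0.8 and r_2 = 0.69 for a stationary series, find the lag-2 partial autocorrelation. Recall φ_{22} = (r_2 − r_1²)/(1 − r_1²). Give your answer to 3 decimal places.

φ_{22} = (r_2 − r_1²) / (1 − r_1²)
r_1² = (-0.8)² = 0.64
Numerator = 0.69 − 0.6400 = 0.0500; denominator = 1 − 0.6400 = 0.3600
φ_{22} = 0.0500 / 0.3600 = 0.139

0.139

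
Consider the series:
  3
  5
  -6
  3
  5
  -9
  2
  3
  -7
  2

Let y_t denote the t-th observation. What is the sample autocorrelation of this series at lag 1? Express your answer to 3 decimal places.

-0.437

Mean ȳ = (3 + 5 − 6 + 3 + 5 − 9 + 2 + 3 − 7 + 2)/10 = 0.1000
Numerator Σ_{t=1}^{9}(y_t−ȳ)(y_{t+1}−ȳ) = -109.6100
Denominator Σ(y_t−ȳ)² = 250.9000
r_1 = -109.6100 / 250.9000 = -0.437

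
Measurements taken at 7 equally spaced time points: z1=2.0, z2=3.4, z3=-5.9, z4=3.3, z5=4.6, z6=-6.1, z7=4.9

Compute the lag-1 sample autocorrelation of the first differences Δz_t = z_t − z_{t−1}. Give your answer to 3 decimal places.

-0.523

First differences Δz: 1.4, -9.3, 9.2, 1.3, -10.7, 11.0
Mean of differences = 0.4833
Numerator Σ(Δz_t−Δz̄)(Δz_{t+1}−Δz̄) = -213.8719
Denominator Σ(Δz_t−Δz̄)² = 408.8683
r_1(Δz) = -213.8719 / 408.8683 = -0.523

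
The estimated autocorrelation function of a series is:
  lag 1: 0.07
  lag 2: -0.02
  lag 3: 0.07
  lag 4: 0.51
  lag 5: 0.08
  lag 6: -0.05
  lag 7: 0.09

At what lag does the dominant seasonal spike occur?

4

The largest autocorrelation is r_4 = 0.51; the remaining lags stay at or below 0.09.
The dominant spike at lag 4 indicates a seasonal period of 4.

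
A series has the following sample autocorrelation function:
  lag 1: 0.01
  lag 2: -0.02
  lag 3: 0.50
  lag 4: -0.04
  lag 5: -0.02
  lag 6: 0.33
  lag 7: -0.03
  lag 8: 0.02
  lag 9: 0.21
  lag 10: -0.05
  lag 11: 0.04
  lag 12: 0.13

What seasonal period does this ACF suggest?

The largest autocorrelation is r_3 = 0.50, with weaker echoes at lags 6 (0.33) and 9 (0.21); the remaining lags stay at or below 0.13.
The dominant spike at lag 3 indicates a seasonal period of 3.

3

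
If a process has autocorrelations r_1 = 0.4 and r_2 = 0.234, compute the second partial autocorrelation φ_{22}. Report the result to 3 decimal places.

φ_{22} = (r_2 − r_1²) / (1 − r_1²)
r_1² = (0.4)² = 0.16
Numerator = 0.234 − 0.1600 = 0.0740; denominator = 1 − 0.1600 = 0.8400
φ_{22} = 0.0740 / 0.8400 = 0.088

0.088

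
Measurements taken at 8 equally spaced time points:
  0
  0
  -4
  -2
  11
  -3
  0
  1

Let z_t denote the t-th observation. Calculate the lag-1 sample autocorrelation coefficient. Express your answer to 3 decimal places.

-0.320

Mean z̄ = (0 + 0 − 4 − 2 + 11 − 3 + 0 + 1)/8 = 0.3750
Deviations from mean: -0.3750, -0.3750, -4.3750, -2.3750, 10.6250, -3.3750, -0.3750, 0.6250
Numerator Σ_{t=1}^{7}(z_t−z̄)(z_{t+1}−z̄) = -47.8906
Denominator Σ(z_t−z̄)² = 149.8750
r_1 = -47.8906 / 149.8750 = -0.320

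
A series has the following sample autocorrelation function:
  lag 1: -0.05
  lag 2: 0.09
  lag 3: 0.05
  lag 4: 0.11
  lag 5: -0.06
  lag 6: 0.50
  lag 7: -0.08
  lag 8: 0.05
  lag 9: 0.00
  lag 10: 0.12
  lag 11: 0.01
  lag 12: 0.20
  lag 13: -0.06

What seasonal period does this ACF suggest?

The largest autocorrelation is r_6 = 0.50, with a weaker echo at lag 12 (0.20); the remaining lags stay at or below 0.12.
The dominant spike at lag 6 indicates a seasonal period of 6.

6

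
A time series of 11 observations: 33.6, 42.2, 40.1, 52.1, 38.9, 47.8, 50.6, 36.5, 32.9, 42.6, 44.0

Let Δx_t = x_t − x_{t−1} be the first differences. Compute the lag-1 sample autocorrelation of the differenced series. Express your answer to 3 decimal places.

First differences Δx: 8.6, -2.1, 12.0, -13.2, 8.9, 2.8, -14.1, -3.6, 9.7, 1.4
Mean of differences = 1.0400
Numerator Σ(Δx_t−Δx̄)(Δx_{t+1}−Δx̄) = -305.7776
Denominator Σ(Δx_t−Δx̄)² = 780.6640
r_1(Δx) = -305.7776 / 780.6640 = -0.392

-0.392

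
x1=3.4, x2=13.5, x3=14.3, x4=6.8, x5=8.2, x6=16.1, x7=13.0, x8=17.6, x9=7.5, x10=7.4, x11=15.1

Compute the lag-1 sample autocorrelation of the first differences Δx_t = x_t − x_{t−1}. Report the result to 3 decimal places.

-0.191

First differences Δx: 10.1, 0.8, -7.5, 1.4, 7.9, -3.1, 4.6, -10.1, -0.1, 7.7
Mean of differences = 1.1700
Numerator Σ(Δx_t−Δx̄)(Δx_{t+1}−Δx̄) = -76.5619
Denominator Σ(Δx_t−Δx̄)² = 401.6610
r_1(Δx) = -76.5619 / 401.6610 = -0.191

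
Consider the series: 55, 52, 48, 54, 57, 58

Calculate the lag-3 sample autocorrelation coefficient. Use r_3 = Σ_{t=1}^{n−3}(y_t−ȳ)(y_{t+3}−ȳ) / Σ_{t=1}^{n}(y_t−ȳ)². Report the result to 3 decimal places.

-0.455

Mean ȳ = (55 + 52 + 48 + 54 + 57 + 58)/6 = 54.0000
Σ(y_t−ȳ)(y_{t+3}−ȳ) = (0.0000) + (-6.0000) + (-24.0000) = -30.0000
Denominator Σ(y_t−ȳ)² = 66.0000
r_3 = -30.0000 / 66.0000 = -0.455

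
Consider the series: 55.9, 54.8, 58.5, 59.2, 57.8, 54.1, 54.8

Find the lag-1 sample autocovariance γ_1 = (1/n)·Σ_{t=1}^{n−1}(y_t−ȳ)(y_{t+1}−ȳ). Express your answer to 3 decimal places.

1.085

Mean ȳ = (55.9 + 54.8 + 58.5 + 59.2 + 57.8 + 54.1 + 54.8)/7 = 56.4429
Σ_{t=1}^{6}(y_t−ȳ)(y_{t+1}−ȳ) = 7.5953
γ_1 = 7.5953 / 7 = 1.085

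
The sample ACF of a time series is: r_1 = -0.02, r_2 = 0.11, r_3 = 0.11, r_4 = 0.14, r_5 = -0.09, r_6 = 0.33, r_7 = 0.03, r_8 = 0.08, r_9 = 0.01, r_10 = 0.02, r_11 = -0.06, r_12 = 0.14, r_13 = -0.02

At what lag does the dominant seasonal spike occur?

6

The largest autocorrelation is r_6 = 0.33; the remaining lags stay at or below 0.14.
The dominant spike at lag 6 indicates a seasonal period of 6.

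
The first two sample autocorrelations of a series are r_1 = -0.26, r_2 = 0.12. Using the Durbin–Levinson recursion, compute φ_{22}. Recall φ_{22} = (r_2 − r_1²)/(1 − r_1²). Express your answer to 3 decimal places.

φ_{22} = (r_2 − r_1²) / (1 − r_1²)
r_1² = (-0.26)² = 0.0676
Numerator = 0.12 − 0.0676 = 0.0524; denominator = 1 − 0.0676 = 0.9324
φ_{22} = 0.0524 / 0.9324 = 0.056

0.056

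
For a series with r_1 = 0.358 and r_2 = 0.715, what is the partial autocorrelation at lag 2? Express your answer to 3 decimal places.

φ_{22} = (r_2 − r_1²) / (1 − r_1²)
r_1² = (0.358)² = 0.128164
Numerator = 0.715 − 0.1282 = 0.5868; denominator = 1 − 0.1282 = 0.8718
φ_{22} = 0.5868 / 0.8718 = 0.673

0.673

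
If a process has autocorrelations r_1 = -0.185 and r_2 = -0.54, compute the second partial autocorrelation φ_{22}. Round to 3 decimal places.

φ_{22} = (r_2 − r_1²) / (1 − r_1²)
r_1² = (-0.185)² = 0.034225
Numerator = -0.54 − 0.0342 = -0.5742; denominator = 1 − 0.0342 = 0.9658
φ_{22} = -0.5742 / 0.9658 = -0.595

-0.595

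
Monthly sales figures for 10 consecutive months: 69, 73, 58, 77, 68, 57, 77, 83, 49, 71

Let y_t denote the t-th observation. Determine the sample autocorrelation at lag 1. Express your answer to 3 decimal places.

-0.439

Mean ȳ = (69 + 73 + 58 + 77 + 68 + 57 + 77 + 83 + 49 + 71)/10 = 68.2000
Numerator Σ_{t=1}^{9}(y_t−ȳ)(y_{t+1}−ȳ) = -440.6400
Denominator Σ(y_t−ȳ)² = 1003.6000
r_1 = -440.6400 / 1003.6000 = -0.439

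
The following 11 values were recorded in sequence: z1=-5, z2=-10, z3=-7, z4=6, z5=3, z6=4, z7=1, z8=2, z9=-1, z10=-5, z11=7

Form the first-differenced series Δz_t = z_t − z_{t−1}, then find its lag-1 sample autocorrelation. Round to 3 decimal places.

First differences Δz: -5, 3, 13, -3, 1, -3, 1, -3, -4, 12
Mean of differences = 1.2000
Numerator Σ(Δz_t−Δz̄)(Δz_{t+1}−Δz̄) = -70.4400
Denominator Σ(Δz_t−Δz̄)² = 377.6000
r_1(Δz) = -70.4400 / 377.6000 = -0.187

-0.187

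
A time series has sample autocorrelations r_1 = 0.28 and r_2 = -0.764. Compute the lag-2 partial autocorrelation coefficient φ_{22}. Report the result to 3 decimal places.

φ_{22} = (r_2 − r_1²) / (1 − r_1²)
r_1² = (0.28)² = 0.0784
Numerator = -0.764 − 0.0784 = -0.8424; denominator = 1 − 0.0784 = 0.9216
φ_{22} = -0.8424 / 0.9216 = -0.914

-0.914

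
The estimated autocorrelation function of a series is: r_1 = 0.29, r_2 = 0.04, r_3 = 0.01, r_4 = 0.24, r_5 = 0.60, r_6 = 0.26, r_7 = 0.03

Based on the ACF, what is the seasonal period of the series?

The largest autocorrelation is r_5 = 0.60; the remaining lags stay at or below 0.29. The elevated value at lag 1 (0.29), dropping to 0.04 at lag 2, reflects decaying short-term dependence rather than seasonality.
The dominant spike at lag 5 indicates a seasonal period of 5.

5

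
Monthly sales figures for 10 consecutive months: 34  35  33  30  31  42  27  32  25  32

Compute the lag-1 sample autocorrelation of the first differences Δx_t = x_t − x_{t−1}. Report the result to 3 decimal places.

First differences Δx: 1, -2, -3, 1, 11, -15, 5, -7, 7
Mean of differences = -0.2222
Numerator Σ(Δx_t−Δx̄)(Δx_{t+1}−Δx̄) = -314.2716
Denominator Σ(Δx_t−Δx̄)² = 483.5556
r_1(Δx) = -314.2716 / 483.5556 = -0.650

-0.650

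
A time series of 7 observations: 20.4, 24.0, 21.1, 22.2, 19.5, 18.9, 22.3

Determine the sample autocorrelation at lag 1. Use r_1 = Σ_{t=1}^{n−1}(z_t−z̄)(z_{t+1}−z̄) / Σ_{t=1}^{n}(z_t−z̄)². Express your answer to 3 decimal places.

-0.156

Mean z̄ = (20.4 + 24.0 + 21.1 + 22.2 + 19.5 + 18.9 + 22.3)/7 = 21.2000
Σ(z_t−z̄)(z_{t+1}−z̄) = (-2.2400) + (-0.2800) + (-0.1000) + (-1.7000) + (3.9100) + (-2.5300) = -2.9400
Denominator Σ(z_t−z̄)² = 18.8800
r_1 = -2.9400 / 18.8800 = -0.156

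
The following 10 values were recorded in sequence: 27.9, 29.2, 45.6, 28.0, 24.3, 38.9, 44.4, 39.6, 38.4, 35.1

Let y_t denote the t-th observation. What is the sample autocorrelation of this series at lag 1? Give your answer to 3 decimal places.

0.067

Mean ȳ = (27.9 + 29.2 + 45.6 + 28.0 + 24.3 + 38.9 + 44.4 + 39.6 + 38.4 + 35.1)/10 = 35.1400
Numerator Σ_{t=1}^{9}(y_t−ȳ)(y_{t+1}−ȳ) = 33.3544
Denominator Σ(y_t−ȳ)² = 496.0040
r_1 = 33.3544 / 496.0040 = 0.067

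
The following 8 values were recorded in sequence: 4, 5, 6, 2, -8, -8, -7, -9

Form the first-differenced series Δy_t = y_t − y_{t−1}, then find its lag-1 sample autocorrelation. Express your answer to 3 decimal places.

0.094

First differences Δy: 1, 1, -4, -10, 0, 1, -2
Mean of differences = -1.8571
Numerator Σ(Δy_t−Δȳ)(Δy_{t+1}−Δȳ) = 9.2653
Denominator Σ(Δy_t−Δȳ)² = 98.8571
r_1(Δy) = 9.2653 / 98.8571 = 0.094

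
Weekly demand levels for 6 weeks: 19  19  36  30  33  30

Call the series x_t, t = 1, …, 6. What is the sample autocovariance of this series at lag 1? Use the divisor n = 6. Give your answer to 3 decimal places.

Mean x̄ = (19 + 19 + 36 + 30 + 33 + 30)/6 = 27.8333
Deviations: -8.8333, -8.8333, 8.1667, 2.1667, 5.1667, 2.1667
Σ_{t=1}^{5}(x_t−x̄)(x_{t+1}−x̄) = 45.9722
γ_1 = 45.9722 / 6 = 7.662

7.662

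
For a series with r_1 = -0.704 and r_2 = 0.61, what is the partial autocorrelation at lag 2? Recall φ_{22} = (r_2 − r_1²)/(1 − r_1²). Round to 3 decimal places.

φ_{22} = (r_2 − r_1²) / (1 − r_1²)
r_1² = (-0.704)² = 0.495616
Numerator = 0.61 − 0.4956 = 0.1144; denominator = 1 − 0.4956 = 0.5044
φ_{22} = 0.1144 / 0.5044 = 0.227

0.227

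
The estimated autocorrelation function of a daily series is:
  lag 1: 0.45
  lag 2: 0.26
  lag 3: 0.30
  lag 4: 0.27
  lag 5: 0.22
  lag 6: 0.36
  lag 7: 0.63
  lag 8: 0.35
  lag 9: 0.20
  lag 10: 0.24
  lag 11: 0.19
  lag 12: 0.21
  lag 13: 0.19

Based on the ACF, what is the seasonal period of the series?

7

The largest autocorrelation is r_7 = 0.63; the remaining lags stay at or below 0.45. The elevated value at lag 1 (0.45), dropping to 0.26 at lag 2, reflects decaying short-term dependence rather than seasonality.
The dominant spike at lag 7 indicates a seasonal period of 7.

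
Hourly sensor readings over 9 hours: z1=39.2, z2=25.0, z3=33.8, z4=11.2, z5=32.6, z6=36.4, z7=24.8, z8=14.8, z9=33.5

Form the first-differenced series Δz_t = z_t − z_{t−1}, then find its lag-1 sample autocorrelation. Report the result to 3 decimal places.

-0.461

First differences Δz: -14.2, 8.8, -22.6, 21.4, 3.8, -11.6, -10.0, 18.7
Mean of differences = -0.7125
Numerator Σ(Δz_t−Δz̄)(Δz_{t+1}−Δz̄) = -849.0152
Denominator Σ(Δz_t−Δz̄)² = 1842.4288
r_1(Δz) = -849.0152 / 1842.4288 = -0.461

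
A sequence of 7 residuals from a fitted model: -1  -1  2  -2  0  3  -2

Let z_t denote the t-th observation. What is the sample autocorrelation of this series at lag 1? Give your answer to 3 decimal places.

-0.470

Mean z̄ = (-1 − 1 + 2 − 2 + 0 + 3 − 2)/7 = -0.1429
Deviations from mean: -0.8571, -0.8571, 2.1429, -1.8571, 0.1429, 3.1429, -1.8571
Numerator Σ_{t=1}^{6}(z_t−z̄)(z_{t+1}−z̄) = -10.7347
Denominator Σ(z_t−z̄)² = 22.8571
r_1 = -10.7347 / 22.8571 = -0.470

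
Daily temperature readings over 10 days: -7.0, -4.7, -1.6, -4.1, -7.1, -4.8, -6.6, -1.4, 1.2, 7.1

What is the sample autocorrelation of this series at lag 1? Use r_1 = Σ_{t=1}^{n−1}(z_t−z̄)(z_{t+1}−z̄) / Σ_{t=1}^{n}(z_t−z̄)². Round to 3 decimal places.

0.368

Mean z̄ = (-7.0 − 4.7 − 1.6 − 4.1 − 7.1 − 4.8 − 6.6 − 1.4 + 1.2 + 7.1)/10 = -2.9000
Numerator Σ_{t=1}^{9}(z_t−z̄)(z_{t+1}−z̄) = 65.1300
Denominator Σ(z_t−z̄)² = 177.1800
r_1 = 65.1300 / 177.1800 = 0.368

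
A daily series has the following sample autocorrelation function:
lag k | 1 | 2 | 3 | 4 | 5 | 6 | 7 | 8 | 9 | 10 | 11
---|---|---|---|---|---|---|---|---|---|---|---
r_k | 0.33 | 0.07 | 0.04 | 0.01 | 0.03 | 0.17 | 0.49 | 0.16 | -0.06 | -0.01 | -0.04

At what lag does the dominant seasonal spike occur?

The largest autocorrelation is r_7 = 0.49; the remaining lags stay at or below 0.33. The elevated value at lag 1 (0.33), dropping to 0.07 at lag 2, reflects decaying short-term dependence rather than seasonality.
The dominant spike at lag 7 indicates a seasonal period of 7.

7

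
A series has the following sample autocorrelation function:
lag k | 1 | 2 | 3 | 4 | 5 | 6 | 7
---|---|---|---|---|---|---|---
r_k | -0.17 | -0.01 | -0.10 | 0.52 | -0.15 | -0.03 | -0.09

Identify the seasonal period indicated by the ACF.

The largest autocorrelation is r_4 = 0.52; the remaining lags stay at or below -0.01.
The dominant spike at lag 4 indicates a seasonal period of 4.

4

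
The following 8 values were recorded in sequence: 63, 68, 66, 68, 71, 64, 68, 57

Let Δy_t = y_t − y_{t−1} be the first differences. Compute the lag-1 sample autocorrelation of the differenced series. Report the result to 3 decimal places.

-0.457

First differences Δy: 5, -2, 2, 3, -7, 4, -11
Mean of differences = -0.8571
Numerator Σ(Δy_t−Δȳ)(Δy_{t+1}−Δȳ) = -101.7347
Denominator Σ(Δy_t−Δȳ)² = 222.8571
r_1(Δy) = -101.7347 / 222.8571 = -0.457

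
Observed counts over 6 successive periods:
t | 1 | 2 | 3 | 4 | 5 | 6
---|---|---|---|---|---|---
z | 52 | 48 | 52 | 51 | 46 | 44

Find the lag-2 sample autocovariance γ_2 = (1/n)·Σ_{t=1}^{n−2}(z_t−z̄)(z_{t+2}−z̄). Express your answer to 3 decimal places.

-1.870

Mean z̄ = (52 + 48 + 52 + 51 + 46 + 44)/6 = 48.8333
Σ_{t=1}^{4}(z_t−z̄)(z_{t+2}−z̄) = -11.2222
γ_2 = -11.2222 / 6 = -1.870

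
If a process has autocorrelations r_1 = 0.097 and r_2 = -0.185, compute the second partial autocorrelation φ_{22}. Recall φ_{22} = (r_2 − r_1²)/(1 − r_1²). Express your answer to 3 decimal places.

-0.196

φ_{22} = (r_2 − r_1²) / (1 − r_1²)
r_1² = (0.097)² = 0.009409
Numerator = -0.185 − 0.0094 = -0.1944; denominator = 1 − 0.0094 = 0.9906
φ_{22} = -0.1944 / 0.9906 = -0.196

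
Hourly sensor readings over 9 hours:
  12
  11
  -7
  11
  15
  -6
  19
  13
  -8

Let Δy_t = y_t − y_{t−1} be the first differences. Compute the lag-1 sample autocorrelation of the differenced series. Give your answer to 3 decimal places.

First differences Δy: -1, -18, 18, 4, -21, 25, -6, -21
Mean of differences = -2.5000
Numerator Σ(Δy_t−Δȳ)(Δy_{t+1}−Δȳ) = -868.2500
Denominator Σ(Δy_t−Δȳ)² = 2158.0000
r_1(Δy) = -868.2500 / 2158.0000 = -0.402

-0.402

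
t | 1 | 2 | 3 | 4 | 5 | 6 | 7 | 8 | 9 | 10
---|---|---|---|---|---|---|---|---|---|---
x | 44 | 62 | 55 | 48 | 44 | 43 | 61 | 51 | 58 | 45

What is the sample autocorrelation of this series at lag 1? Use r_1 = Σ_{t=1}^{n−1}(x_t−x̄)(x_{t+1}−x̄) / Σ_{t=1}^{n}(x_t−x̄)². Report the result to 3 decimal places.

-0.185

Mean x̄ = (44 + 62 + 55 + 48 + 44 + 43 + 61 + 51 + 58 + 45)/10 = 51.1000
Numerator Σ_{t=1}^{9}(x_t−x̄)(x_{t+1}−x̄) = -91.4100
Denominator Σ(x_t−x̄)² = 492.9000
r_1 = -91.4100 / 492.9000 = -0.185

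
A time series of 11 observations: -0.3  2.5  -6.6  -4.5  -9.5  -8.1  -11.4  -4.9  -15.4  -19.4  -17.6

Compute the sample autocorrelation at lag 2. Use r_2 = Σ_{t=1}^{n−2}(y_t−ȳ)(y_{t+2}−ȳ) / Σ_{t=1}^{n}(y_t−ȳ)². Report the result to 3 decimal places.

0.223

Mean ȳ = (-0.3 + 2.5 − 6.6 − 4.5 − 9.5 − 8.1 − 11.4 − 4.9 − 15.4 − 19.4 − 17.6)/11 = -8.6545
Numerator Σ_{t=1}^{9}(y_t−ȳ)(y_{t+2}−ȳ) = 106.9931
Denominator Σ(y_t−ȳ)² = 479.3473
r_2 = 106.9931 / 479.3473 = 0.223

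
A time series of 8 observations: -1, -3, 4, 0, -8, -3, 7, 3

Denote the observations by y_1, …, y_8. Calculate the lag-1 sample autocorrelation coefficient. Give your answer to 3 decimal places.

Mean ȳ = (-1 − 3 + 4 + 0 − 8 − 3 + 7 + 3)/8 = -0.1250
Deviations from mean: -0.8750, -2.8750, 4.1250, 0.1250, -7.8750, -2.8750, 7.1250, 3.1250
Σ(y_t−ȳ)(y_{t+1}−ȳ) = (2.5156) + (-11.8594) + (0.5156) + (-0.9844) + (22.6406) + (-20.4844) + (22.2656) = 14.6094
Denominator Σ(y_t−ȳ)² = 156.8750
r_1 = 14.6094 / 156.8750 = 0.093

0.093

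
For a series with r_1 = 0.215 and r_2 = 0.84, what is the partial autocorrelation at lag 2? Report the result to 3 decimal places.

φ_{22} = (r_2 − r_1²) / (1 − r_1²)
r_1² = (0.215)² = 0.046225
Numerator = 0.84 − 0.0462 = 0.7938; denominator = 1 − 0.0462 = 0.9538
φ_{22} = 0.7938 / 0.9538 = 0.832

0.832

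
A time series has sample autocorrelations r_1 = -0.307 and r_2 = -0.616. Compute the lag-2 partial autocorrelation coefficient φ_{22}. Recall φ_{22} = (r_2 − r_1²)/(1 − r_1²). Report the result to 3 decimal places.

φ_{22} = (r_2 − r_1²) / (1 − r_1²)
r_1² = (-0.307)² = 0.094249
Numerator = -0.616 − 0.0942 = -0.7102; denominator = 1 − 0.0942 = 0.9058
φ_{22} = -0.7102 / 0.9058 = -0.784

-0.784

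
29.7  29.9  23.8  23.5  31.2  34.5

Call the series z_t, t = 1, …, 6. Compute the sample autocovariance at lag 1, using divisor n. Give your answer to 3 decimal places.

Mean z̄ = (29.7 + 29.9 + 23.8 + 23.5 + 31.2 + 34.5)/6 = 28.7667
Σ_{t=1}^{5}(z_t−z̄)(z_{t+1}−z̄) = 22.7222
γ_1 = 22.7222 / 6 = 3.787

3.787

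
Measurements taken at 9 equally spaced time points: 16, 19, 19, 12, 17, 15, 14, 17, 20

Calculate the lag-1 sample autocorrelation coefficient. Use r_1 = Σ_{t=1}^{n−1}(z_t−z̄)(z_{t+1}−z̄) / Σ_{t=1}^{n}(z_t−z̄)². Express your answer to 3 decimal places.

-0.090

Mean z̄ = (16 + 19 + 19 + 12 + 17 + 15 + 14 + 17 + 20)/9 = 16.5556
Numerator Σ_{t=1}^{8}(z_t−z̄)(z_{t+1}−z̄) = -4.8642
Denominator Σ(z_t−z̄)² = 54.2222
r_1 = -4.8642 / 54.2222 = -0.090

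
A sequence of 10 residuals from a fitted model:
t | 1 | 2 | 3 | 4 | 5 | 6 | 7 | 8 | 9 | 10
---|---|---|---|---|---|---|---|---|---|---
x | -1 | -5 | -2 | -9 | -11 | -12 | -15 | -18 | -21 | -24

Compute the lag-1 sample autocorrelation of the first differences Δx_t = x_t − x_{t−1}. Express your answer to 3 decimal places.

First differences Δx: -4, 3, -7, -2, -1, -3, -3, -3, -3
Mean of differences = -2.5556
Numerator Σ(Δx_t−Δx̄)(Δx_{t+1}−Δx̄) = -34.4198
Denominator Σ(Δx_t−Δx̄)² = 56.2222
r_1(Δx) = -34.4198 / 56.2222 = -0.612

-0.612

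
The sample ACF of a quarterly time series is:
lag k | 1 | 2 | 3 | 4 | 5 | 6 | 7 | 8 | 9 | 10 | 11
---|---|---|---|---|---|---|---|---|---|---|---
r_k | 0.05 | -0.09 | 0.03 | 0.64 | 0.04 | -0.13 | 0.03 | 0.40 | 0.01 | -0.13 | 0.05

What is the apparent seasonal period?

4

The largest autocorrelation is r_4 = 0.64, with a weaker echo at lag 8 (0.40); the remaining lags stay at or below 0.05.
The dominant spike at lag 4 indicates a seasonal period of 4.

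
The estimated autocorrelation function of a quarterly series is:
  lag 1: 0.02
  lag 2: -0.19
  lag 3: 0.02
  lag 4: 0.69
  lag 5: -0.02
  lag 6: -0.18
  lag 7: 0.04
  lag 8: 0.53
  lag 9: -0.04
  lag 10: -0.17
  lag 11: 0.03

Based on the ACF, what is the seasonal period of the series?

4

The largest autocorrelation is r_4 = 0.69, with a weaker echo at lag 8 (0.53); the remaining lags stay at or below 0.04.
The dominant spike at lag 4 indicates a seasonal period of 4.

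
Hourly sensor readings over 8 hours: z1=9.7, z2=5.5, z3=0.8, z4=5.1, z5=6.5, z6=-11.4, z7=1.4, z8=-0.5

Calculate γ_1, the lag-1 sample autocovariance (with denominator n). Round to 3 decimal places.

-2.154

Mean z̄ = (9.7 + 5.5 + 0.8 + 5.1 + 6.5 − 11.4 + 1.4 − 0.5)/8 = 2.1375
Deviations: 7.5625, 3.3625, -1.3375, 2.9625, 4.3625, -13.5375, -0.7375, -2.6375
Σ_{t=1}^{7}(z_t−z̄)(z_{t+1}−z̄) = -17.2352
γ_1 = -17.2352 / 8 = -2.154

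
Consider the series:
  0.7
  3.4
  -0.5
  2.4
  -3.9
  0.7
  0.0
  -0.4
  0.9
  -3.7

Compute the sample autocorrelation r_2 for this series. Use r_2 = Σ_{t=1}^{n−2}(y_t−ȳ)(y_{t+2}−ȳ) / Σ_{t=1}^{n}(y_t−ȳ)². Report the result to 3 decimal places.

0.260

Mean ȳ = (0.7 + 3.4 − 0.5 + 2.4 − 3.9 + 0.7 + 0.0 − 0.4 + 0.9 − 3.7)/10 = -0.0400
Numerator Σ_{t=1}^{8}(y_t−ȳ)(y_{t+2}−ȳ) = 12.5688
Denominator Σ(y_t−ȳ)² = 48.4040
r_2 = 12.5688 / 48.4040 = 0.260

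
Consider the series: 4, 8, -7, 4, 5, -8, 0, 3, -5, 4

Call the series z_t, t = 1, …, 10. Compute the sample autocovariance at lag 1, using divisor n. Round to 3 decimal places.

-10.764

Mean z̄ = (4 + 8 − 7 + 4 + 5 − 8 + 0 + 3 − 5 + 4)/10 = 0.8000
Σ_{t=1}^{9}(z_t−z̄)(z_{t+1}−z̄) = -107.6400
γ_1 = -107.6400 / 10 = -10.764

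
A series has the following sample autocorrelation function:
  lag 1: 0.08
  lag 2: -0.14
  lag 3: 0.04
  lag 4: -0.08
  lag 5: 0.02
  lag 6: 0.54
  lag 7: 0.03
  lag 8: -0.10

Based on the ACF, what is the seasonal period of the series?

The largest autocorrelation is r_6 = 0.54; the remaining lags stay at or below 0.08.
The dominant spike at lag 6 indicates a seasonal period of 6.

6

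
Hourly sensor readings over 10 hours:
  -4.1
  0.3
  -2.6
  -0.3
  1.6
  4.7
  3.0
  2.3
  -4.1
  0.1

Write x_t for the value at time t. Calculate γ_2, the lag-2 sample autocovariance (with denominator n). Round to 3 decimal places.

0.774

Mean x̄ = (-4.1 + 0.3 − 2.6 − 0.3 + 1.6 + 4.7 + 3.0 + 2.3 − 4.1 + 0.1)/10 = 0.0900
Σ_{t=1}^{8}(x_t−x̄)(x_{t+2}−x̄) = 7.7408
γ_2 = 7.7408 / 10 = 0.774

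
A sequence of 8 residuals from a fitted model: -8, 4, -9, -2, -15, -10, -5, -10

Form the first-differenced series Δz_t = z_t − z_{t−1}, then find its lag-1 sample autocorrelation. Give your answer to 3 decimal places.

First differences Δz: 12, -13, 7, -13, 5, 5, -5
Mean of differences = -0.2857
Numerator Σ(Δz_t−Δz̄)(Δz_{t+1}−Δz̄) = -405.6531
Denominator Σ(Δz_t−Δz̄)² = 605.4286
r_1(Δz) = -405.6531 / 605.4286 = -0.670

-0.670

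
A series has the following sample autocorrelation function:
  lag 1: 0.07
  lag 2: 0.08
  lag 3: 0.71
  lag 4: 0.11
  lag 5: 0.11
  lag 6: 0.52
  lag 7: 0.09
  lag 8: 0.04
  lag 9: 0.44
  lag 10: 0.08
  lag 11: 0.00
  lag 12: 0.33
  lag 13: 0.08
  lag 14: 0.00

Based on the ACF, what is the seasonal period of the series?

3

The largest autocorrelation is r_3 = 0.71, with weaker echoes at lags 6 (0.52), 9 (0.44) and 12 (0.33); the remaining lags stay at or below 0.11.
The dominant spike at lag 3 indicates a seasonal period of 3.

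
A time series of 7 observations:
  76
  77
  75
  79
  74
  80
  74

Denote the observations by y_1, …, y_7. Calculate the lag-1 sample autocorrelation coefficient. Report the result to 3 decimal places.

Mean ȳ = (76 + 77 + 75 + 79 + 74 + 80 + 74)/7 = 76.4286
Deviations from mean: -0.4286, 0.5714, -1.4286, 2.5714, -2.4286, 3.5714, -2.4286
Numerator Σ_{t=1}^{6}(y_t−ȳ)(y_{t+1}−ȳ) = -28.3265
Denominator Σ(y_t−ȳ)² = 33.7143
r_1 = -28.3265 / 33.7143 = -0.840

-0.840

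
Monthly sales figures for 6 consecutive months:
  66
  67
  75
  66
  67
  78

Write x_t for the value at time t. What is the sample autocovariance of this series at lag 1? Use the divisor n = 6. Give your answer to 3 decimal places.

-5.977

Mean x̄ = (66 + 67 + 75 + 66 + 67 + 78)/6 = 69.8333
Deviations: -3.8333, -2.8333, 5.1667, -3.8333, -2.8333, 8.1667
Σ_{t=1}^{5}(x_t−x̄)(x_{t+1}−x̄) = -35.8611
γ_1 = -35.8611 / 6 = -5.977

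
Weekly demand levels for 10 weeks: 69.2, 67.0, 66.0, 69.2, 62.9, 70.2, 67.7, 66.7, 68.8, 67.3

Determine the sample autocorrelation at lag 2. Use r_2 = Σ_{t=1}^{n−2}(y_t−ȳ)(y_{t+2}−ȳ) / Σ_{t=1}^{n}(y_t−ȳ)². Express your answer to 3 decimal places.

0.139

Mean ȳ = (69.2 + 67.0 + 66.0 + 69.2 + 62.9 + 70.2 + 67.7 + 66.7 + 68.8 + 67.3)/10 = 67.5000
Numerator Σ_{t=1}^{8}(y_t−ȳ)(y_{t+2}−ȳ) = 5.4300
Denominator Σ(y_t−ȳ)² = 39.1400
r_2 = 5.4300 / 39.1400 = 0.139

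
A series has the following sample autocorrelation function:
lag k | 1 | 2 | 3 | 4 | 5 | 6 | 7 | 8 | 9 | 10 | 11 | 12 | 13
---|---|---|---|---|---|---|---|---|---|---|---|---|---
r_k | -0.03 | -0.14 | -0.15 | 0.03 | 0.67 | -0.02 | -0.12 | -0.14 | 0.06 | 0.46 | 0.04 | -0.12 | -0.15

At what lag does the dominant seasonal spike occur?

5

The largest autocorrelation is r_5 = 0.67, with a weaker echo at lag 10 (0.46); the remaining lags stay at or below 0.06.
The dominant spike at lag 5 indicates a seasonal period of 5.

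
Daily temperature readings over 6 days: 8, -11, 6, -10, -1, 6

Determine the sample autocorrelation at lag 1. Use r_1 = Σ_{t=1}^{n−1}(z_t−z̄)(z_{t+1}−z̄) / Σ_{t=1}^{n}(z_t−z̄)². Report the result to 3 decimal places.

Mean z̄ = (8 − 11 + 6 − 10 − 1 + 6)/6 = -0.3333
Deviations from mean: 8.3333, -10.6667, 6.3333, -9.6667, -0.6667, 6.3333
Σ(z_t−z̄)(z_{t+1}−z̄) = (-88.8889) + (-67.5556) + (-61.2222) + (6.4444) + (-4.2222) = -215.4444
Denominator Σ(z_t−z̄)² = 357.3333
r_1 = -215.4444 / 357.3333 = -0.603

-0.603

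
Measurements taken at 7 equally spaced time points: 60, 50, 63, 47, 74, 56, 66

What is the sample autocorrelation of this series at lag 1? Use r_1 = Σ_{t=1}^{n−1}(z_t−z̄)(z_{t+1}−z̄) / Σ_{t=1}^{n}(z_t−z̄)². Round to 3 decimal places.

Mean z̄ = (60 + 50 + 63 + 47 + 74 + 56 + 66)/7 = 59.4286
Σ(z_t−z̄)(z_{t+1}−z̄) = (-5.3878) + (-33.6735) + (-44.3878) + (-181.1020) + (-49.9592) + (-22.5306) = -337.0408
Denominator Σ(z_t−z̄)² = 523.7143
r_1 = -337.0408 / 523.7143 = -0.644

-0.644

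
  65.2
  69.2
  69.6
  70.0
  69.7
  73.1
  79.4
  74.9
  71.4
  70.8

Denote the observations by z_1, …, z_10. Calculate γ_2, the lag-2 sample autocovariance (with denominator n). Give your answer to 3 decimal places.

0.574

Mean z̄ = (65.2 + 69.2 + 69.6 + 70.0 + 69.7 + 73.1 + 79.4 + 74.9 + 71.4 + 70.8)/10 = 71.3300
Σ_{t=1}^{8}(z_t−z̄)(z_{t+2}−z̄) = 5.7412
γ_2 = 5.7412 / 10 = 0.574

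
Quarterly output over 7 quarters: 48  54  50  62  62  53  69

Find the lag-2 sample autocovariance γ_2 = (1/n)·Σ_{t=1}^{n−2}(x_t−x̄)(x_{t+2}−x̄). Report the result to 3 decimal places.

Mean x̄ = (48 + 54 + 50 + 62 + 62 + 53 + 69)/7 = 56.8571
Σ_{t=1}^{5}(x_t−x̄)(x_{t+2}−x̄) = 53.3878
γ_2 = 53.3878 / 7 = 7.627

7.627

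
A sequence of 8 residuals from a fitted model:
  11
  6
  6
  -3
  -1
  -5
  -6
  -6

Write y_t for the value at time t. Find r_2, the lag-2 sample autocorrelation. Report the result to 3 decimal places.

0.313

Mean ȳ = (11 + 6 + 6 − 3 − 1 − 5 − 6 − 6)/8 = 0.2500
Deviations from mean: 10.7500, 5.7500, 5.7500, -3.2500, -1.2500, -5.2500, -6.2500, -6.2500
Σ(y_t−ȳ)(y_{t+2}−ȳ) = (61.8125) + (-18.6875) + (-7.1875) + (17.0625) + (7.8125) + (32.8125) = 93.6250
Denominator Σ(y_t−ȳ)² = 299.5000
r_2 = 93.6250 / 299.5000 = 0.313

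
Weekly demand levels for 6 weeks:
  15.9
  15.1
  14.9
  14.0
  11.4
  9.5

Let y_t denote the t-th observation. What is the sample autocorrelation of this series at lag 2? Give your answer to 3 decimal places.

Mean ȳ = (15.9 + 15.1 + 14.9 + 14.0 + 11.4 + 9.5)/6 = 13.4667
Deviations from mean: 2.4333, 1.6333, 1.4333, 0.5333, -2.0667, -3.9667
Σ(y_t−ȳ)(y_{t+2}−ȳ) = (3.4878) + (0.8711) + (-2.9622) + (-2.1156) = -0.7189
Denominator Σ(y_t−ȳ)² = 30.9333
r_2 = -0.7189 / 30.9333 = -0.023

-0.023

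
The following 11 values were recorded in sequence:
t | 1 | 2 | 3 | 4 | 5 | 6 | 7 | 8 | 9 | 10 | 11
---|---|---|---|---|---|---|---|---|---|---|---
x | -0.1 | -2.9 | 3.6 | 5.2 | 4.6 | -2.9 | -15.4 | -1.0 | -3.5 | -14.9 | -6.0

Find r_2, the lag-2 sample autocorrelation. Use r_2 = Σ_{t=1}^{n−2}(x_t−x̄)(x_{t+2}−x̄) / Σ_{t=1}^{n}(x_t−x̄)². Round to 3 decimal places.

Mean x̄ = (-0.1 − 2.9 + 3.6 + 5.2 + 4.6 − 2.9 − 15.4 − 1.0 − 3.5 − 14.9 − 6.0)/11 = -3.0273
Numerator Σ_{t=1}^{9}(x_t−x̄)(x_{t+2}−x̄) = -38.8851
Denominator Σ(x_t−x̄)² = 485.6018
r_2 = -38.8851 / 485.6018 = -0.080

-0.080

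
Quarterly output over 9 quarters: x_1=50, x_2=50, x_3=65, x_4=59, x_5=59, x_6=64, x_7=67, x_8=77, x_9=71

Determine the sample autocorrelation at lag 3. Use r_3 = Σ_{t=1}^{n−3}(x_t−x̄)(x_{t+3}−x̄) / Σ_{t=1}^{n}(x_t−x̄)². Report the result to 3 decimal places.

0.057

Mean x̄ = (50 + 50 + 65 + 59 + 59 + 64 + 67 + 77 + 71)/9 = 62.4444
Σ(x_t−x̄)(x_{t+3}−x̄) = (42.8642) + (42.8642) + (3.9753) + (-15.6914) + (-50.1358) + (13.3086) = 37.1852
Denominator Σ(x_t−x̄)² = 648.2222
r_3 = 37.1852 / 648.2222 = 0.057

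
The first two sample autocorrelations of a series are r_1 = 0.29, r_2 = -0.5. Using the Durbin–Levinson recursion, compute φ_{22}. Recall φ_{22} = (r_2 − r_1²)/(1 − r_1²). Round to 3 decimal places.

φ_{22} = (r_2 − r_1²) / (1 − r_1²)
r_1² = (0.29)² = 0.0841
Numerator = -0.5 − 0.0841 = -0.5841; denominator = 1 − 0.0841 = 0.9159
φ_{22} = -0.5841 / 0.9159 = -0.638

-0.638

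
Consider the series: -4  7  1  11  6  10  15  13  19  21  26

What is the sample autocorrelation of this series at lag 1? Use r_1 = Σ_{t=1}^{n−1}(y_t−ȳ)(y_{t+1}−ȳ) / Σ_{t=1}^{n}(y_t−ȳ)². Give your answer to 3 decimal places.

Mean ȳ = (-4 + 7 + 1 + 11 + 6 + 10 + 15 + 13 + 19 + 21 + 26)/11 = 11.3636
Numerator Σ_{t=1}^{10}(y_t−ȳ)(y_{t+1}−ȳ) = 353.4132
Denominator Σ(y_t−ȳ)² = 774.5455
r_1 = 353.4132 / 774.5455 = 0.456

0.456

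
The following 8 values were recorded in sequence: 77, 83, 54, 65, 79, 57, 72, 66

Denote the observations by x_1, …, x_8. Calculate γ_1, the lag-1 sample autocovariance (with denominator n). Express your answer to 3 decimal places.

-30.314

Mean x̄ = (77 + 83 + 54 + 65 + 79 + 57 + 72 + 66)/8 = 69.1250
Σ_{t=1}^{7}(x_t−x̄)(x_{t+1}−x̄) = -242.5156
γ_1 = -242.5156 / 8 = -30.314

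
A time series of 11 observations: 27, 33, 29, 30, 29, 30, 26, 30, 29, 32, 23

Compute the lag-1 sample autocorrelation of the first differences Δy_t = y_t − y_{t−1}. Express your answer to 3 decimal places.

First differences Δy: 6, -4, 1, -1, 1, -4, 4, -1, 3, -9
Mean of differences = -0.4000
Numerator Σ(Δy_t−Δȳ)(Δy_{t+1}−Δȳ) = -84.5600
Denominator Σ(Δy_t−Δȳ)² = 176.4000
r_1(Δy) = -84.5600 / 176.4000 = -0.479

-0.479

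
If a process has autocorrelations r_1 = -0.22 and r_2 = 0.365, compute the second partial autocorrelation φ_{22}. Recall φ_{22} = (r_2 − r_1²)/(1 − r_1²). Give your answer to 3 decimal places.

0.333

φ_{22} = (r_2 − r_1²) / (1 − r_1²)
r_1² = (-0.22)² = 0.0484
Numerator = 0.365 − 0.0484 = 0.3166; denominator = 1 − 0.0484 = 0.9516
φ_{22} = 0.3166 / 0.9516 = 0.333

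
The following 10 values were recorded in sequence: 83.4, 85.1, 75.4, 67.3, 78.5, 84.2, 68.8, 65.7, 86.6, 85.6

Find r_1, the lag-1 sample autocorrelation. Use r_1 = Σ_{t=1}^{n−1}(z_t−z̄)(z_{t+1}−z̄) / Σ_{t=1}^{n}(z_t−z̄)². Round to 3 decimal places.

Mean z̄ = (83.4 + 85.1 + 75.4 + 67.3 + 78.5 + 84.2 + 68.8 + 65.7 + 86.6 + 85.6)/10 = 78.0600
Numerator Σ_{t=1}^{9}(z_t−z̄)(z_{t+1}−z̄) = 61.8904
Denominator Σ(z_t−z̄)² = 607.1240
r_1 = 61.8904 / 607.1240 = 0.102

0.102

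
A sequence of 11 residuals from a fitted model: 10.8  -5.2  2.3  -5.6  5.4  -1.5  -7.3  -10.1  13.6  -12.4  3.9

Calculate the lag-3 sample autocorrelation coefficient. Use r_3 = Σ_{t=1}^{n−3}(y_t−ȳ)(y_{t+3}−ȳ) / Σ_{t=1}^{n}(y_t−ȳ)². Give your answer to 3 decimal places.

-0.120

Mean ȳ = (10.8 − 5.2 + 2.3 − 5.6 + 5.4 − 1.5 − 7.3 − 10.1 + 13.6 − 12.4 + 3.9)/11 = -0.5545
Numerator Σ_{t=1}^{8}(y_t−ȳ)(y_{t+3}−ȳ) = -86.4544
Denominator Σ(y_t−ȳ)² = 717.5873
r_3 = -86.4544 / 717.5873 = -0.120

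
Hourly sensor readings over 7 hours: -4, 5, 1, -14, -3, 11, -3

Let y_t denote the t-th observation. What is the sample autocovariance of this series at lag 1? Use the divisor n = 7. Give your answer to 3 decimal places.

-7.714

Mean ȳ = (-4 + 5 + 1 − 14 − 3 + 11 − 3)/7 = -1.0000
Deviations: -3.0000, 6.0000, 2.0000, -13.0000, -2.0000, 12.0000, -2.0000
Σ_{t=1}^{6}(y_t−ȳ)(y_{t+1}−ȳ) = -54.0000
γ_1 = -54.0000 / 7 = -7.714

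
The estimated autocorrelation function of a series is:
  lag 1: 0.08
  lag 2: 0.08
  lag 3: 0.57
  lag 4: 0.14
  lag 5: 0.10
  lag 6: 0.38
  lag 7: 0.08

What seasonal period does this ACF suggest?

The largest autocorrelation is r_3 = 0.57, with a weaker echo at lag 6 (0.38); the remaining lags stay at or below 0.14.
The dominant spike at lag 3 indicates a seasonal period of 3.

3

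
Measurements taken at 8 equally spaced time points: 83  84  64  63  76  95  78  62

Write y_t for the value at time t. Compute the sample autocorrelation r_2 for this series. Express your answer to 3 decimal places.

-0.714

Mean ȳ = (83 + 84 + 64 + 63 + 76 + 95 + 78 + 62)/8 = 75.6250
Deviations from mean: 7.3750, 8.3750, -11.6250, -12.6250, 0.3750, 19.3750, 2.3750, -13.6250
Σ(y_t−ȳ)(y_{t+2}−ȳ) = (-85.7344) + (-105.7344) + (-4.3594) + (-244.6094) + (0.8906) + (-263.9844) = -703.5313
Denominator Σ(y_t−ȳ)² = 985.8750
r_2 = -703.5313 / 985.8750 = -0.714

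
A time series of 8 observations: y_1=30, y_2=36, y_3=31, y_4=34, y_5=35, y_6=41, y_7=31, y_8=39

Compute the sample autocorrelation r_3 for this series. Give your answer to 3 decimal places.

-0.144

Mean ȳ = (30 + 36 + 31 + 34 + 35 + 41 + 31 + 39)/8 = 34.6250
Deviations from mean: -4.6250, 1.3750, -3.6250, -0.6250, 0.3750, 6.3750, -3.6250, 4.3750
Numerator Σ_{t=1}^{5}(y_t−ȳ)(y_{t+3}−ȳ) = -15.7969
Denominator Σ(y_t−ȳ)² = 109.8750
r_3 = -15.7969 / 109.8750 = -0.144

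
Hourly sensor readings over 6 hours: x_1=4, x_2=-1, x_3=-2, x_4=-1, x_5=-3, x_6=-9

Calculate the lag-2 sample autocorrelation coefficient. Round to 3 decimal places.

-0.068

Mean x̄ = (4 − 1 − 2 − 1 − 3 − 9)/6 = -2.0000
Deviations from mean: 6.0000, 1.0000, 0.0000, 1.0000, -1.0000, -7.0000
Σ(x_t−x̄)(x_{t+2}−x̄) = (0.0000) + (1.0000) + (0.0000) + (-7.0000) = -6.0000
Denominator Σ(x_t−x̄)² = 88.0000
r_2 = -6.0000 / 88.0000 = -0.068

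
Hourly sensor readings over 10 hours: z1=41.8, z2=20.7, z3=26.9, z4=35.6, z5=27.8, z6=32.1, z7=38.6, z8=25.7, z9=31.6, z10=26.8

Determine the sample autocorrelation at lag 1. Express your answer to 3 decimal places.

-0.389

Mean z̄ = (41.8 + 20.7 + 26.9 + 35.6 + 27.8 + 32.1 + 38.6 + 25.7 + 31.6 + 26.8)/10 = 30.7600
Numerator Σ_{t=1}^{9}(z_t−z̄)(z_{t+1}−z̄) = -145.9476
Denominator Σ(z_t−z̄)² = 375.4240
r_1 = -145.9476 / 375.4240 = -0.389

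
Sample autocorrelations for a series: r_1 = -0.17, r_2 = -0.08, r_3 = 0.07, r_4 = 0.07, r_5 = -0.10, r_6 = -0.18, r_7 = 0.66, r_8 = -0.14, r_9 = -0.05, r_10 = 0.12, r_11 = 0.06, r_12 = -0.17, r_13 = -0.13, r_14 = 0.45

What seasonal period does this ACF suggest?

The largest autocorrelation is r_7 = 0.66, with a weaker echo at lag 14 (0.45); the remaining lags stay at or below 0.12.
The dominant spike at lag 7 indicates a seasonal period of 7.

7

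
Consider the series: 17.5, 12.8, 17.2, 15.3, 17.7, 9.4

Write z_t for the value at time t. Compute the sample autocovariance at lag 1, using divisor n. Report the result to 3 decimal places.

Mean z̄ = (17.5 + 12.8 + 17.2 + 15.3 + 17.7 + 9.4)/6 = 14.9833
Deviations: 2.5167, -2.1833, 2.2167, 0.3167, 2.7167, -5.5833
Σ_{t=1}^{5}(z_t−z̄)(z_{t+1}−z̄) = -23.9403
γ_1 = -23.9403 / 6 = -3.990

-3.990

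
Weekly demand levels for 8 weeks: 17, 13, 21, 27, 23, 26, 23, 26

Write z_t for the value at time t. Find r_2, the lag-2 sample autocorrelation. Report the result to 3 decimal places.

-0.024

Mean z̄ = (17 + 13 + 21 + 27 + 23 + 26 + 23 + 26)/8 = 22.0000
Deviations from mean: -5.0000, -9.0000, -1.0000, 5.0000, 1.0000, 4.0000, 1.0000, 4.0000
Numerator Σ_{t=1}^{6}(z_t−z̄)(z_{t+2}−z̄) = -4.0000
Denominator Σ(z_t−z̄)² = 166.0000
r_2 = -4.0000 / 166.0000 = -0.024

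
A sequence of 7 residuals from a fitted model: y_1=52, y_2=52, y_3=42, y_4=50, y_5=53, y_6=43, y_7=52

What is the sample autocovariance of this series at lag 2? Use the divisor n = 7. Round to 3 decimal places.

Mean ȳ = (52 + 52 + 42 + 50 + 53 + 43 + 52)/7 = 49.1429
Deviations: 2.8571, 2.8571, -7.1429, 0.8571, 3.8571, -6.1429, 2.8571
Σ_{t=1}^{5}(y_t−ȳ)(y_{t+2}−ȳ) = -39.7551
γ_2 = -39.7551 / 7 = -5.679

-5.679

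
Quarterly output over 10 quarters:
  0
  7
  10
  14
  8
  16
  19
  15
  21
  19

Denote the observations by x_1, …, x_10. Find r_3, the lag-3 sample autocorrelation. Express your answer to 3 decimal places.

0.166

Mean x̄ = (0 + 7 + 10 + 14 + 8 + 16 + 19 + 15 + 21 + 19)/10 = 12.9000
Σ(x_t−x̄)(x_{t+3}−x̄) = (-14.1900) + (28.9100) + (-8.9900) + (6.7100) + (-10.2900) + (25.1100) + (37.2100) = 64.4700
Denominator Σ(x_t−x̄)² = 388.9000
r_3 = 64.4700 / 388.9000 = 0.166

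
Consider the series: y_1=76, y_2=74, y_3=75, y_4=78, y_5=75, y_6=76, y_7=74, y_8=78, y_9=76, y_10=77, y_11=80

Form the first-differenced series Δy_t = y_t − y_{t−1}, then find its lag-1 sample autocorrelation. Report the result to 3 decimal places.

-0.521

First differences Δy: -2, 1, 3, -3, 1, -2, 4, -2, 1, 3
Mean of differences = 0.4000
Numerator Σ(Δy_t−Δȳ)(Δy_{t+1}−Δȳ) = -29.3600
Denominator Σ(Δy_t−Δȳ)² = 56.4000
r_1(Δy) = -29.3600 / 56.4000 = -0.521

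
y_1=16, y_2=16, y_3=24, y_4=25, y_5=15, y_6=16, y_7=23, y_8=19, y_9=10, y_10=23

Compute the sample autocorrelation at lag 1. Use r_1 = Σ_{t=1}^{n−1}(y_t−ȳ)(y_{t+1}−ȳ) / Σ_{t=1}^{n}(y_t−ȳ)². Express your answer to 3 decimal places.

-0.173

Mean ȳ = (16 + 16 + 24 + 25 + 15 + 16 + 23 + 19 + 10 + 23)/10 = 18.7000
Numerator Σ_{t=1}^{9}(y_t−ȳ)(y_{t+1}−ȳ) = -37.2900
Denominator Σ(y_t−ȳ)² = 216.1000
r_1 = -37.2900 / 216.1000 = -0.173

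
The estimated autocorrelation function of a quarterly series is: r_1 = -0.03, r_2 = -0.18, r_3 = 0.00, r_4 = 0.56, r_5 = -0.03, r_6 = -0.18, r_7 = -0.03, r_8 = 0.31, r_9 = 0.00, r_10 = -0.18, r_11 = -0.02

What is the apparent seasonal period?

The largest autocorrelation is r_4 = 0.56, with a weaker echo at lag 8 (0.31); the remaining lags stay at or below 0.00.
The dominant spike at lag 4 indicates a seasonal period of 4.

4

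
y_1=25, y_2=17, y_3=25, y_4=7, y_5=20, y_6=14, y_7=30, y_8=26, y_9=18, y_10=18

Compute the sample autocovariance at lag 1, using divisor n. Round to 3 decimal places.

Mean ȳ = (25 + 17 + 25 + 7 + 20 + 14 + 30 + 26 + 18 + 18)/10 = 20.0000
Σ_{t=1}^{9}(y_t−ȳ)(y_{t+1}−ȳ) = -103.0000
γ_1 = -103.0000 / 10 = -10.300

-10.300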